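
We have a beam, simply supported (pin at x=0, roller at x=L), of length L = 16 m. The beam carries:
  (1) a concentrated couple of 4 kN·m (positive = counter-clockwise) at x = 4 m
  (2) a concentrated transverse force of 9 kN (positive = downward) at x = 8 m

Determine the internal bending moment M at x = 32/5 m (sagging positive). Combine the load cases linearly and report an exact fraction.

M(32/5) = 132/5 kN·m

Load 1 — applied couple M₀=4 kN·m at a=4 m (b=L-a=12):
  M_1 = M₀x/L - M₀  [x>a] = 4·(32/5)/16 - 4 = -12/5 kN·m
Load 2 — point force P=9 kN at a=8 m (b=L-a=8):
  M_2 = Pbx/L  [x≤a] = 9·8·(32/5)/16 = 144/5 kN·m
Superposition: M = Σ M_i = 132/5 kN·m ≈ 26.400000 kN·m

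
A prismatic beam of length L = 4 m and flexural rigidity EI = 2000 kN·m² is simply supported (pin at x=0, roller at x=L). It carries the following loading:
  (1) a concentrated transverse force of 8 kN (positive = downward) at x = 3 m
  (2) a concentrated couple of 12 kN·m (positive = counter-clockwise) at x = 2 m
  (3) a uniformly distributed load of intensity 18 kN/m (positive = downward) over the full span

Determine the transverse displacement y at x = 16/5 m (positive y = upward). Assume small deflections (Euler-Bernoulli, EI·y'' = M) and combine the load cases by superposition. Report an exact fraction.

y(16/5) = -6153/312500 m

Load 1 — point force P=8 kN at a=3 m (b=L-a=1):
  y_1 = -Pa(L-x)(2Lx-a²-x²)/(6LEI)  [x>a] = -8·3·(4-(16/5))·(2·4·(16/5)-3²-(16/5)²)/(6·4·2000) = -159/62500 m
Load 2 — applied couple M₀=12 kN·m at a=2 m (b=L-a=2):
  y_2 = (M₀x³/(6L)-M₀(x-a)²/2+C₁x)/EI  [x>a] with C₁=M₀(3b²-L²)/(6L)=-2 = (12·(16/5)³/(6·4)-12·((16/5)-2)²/2+(-2)·(16/5))/2000 = 21/31250 m
Load 3 — uniform load w=18 kN/m over full span:
  y_3 = -wx(L³-2Lx²+x³)/(24EI) = -18·(16/5)·(4³-2·4·(16/5)²+(16/5)³)/(24·2000) = -1392/78125 m
Superposition: y = Σ y_i = -6153/312500 m ≈ -0.019690 m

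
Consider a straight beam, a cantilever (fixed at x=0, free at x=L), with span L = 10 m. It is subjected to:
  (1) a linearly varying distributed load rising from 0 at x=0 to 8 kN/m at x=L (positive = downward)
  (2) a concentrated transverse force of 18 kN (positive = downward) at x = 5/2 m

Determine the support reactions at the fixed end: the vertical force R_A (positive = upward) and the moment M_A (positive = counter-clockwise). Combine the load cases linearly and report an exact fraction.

R_A = 58 kN, M_A = 935/3 kN·m

Load 1 — triangular load w₀=8 kN/m (0→w₀ over full span):
  R_A = w₀L/2 = 8·10/2 = 40 kN
  M_A = w₀L²/3 = 8·10²/3 = 800/3 kN·m
Load 2 — point force P=18 kN at a=5/2 m (b=L-a=15/2):
  R_A = P = 18 kN
  M_A = Pa = 18·(5/2) = 45 kN·m
Superposition: R_A = 58 kN, M_A = 935/3 kN·m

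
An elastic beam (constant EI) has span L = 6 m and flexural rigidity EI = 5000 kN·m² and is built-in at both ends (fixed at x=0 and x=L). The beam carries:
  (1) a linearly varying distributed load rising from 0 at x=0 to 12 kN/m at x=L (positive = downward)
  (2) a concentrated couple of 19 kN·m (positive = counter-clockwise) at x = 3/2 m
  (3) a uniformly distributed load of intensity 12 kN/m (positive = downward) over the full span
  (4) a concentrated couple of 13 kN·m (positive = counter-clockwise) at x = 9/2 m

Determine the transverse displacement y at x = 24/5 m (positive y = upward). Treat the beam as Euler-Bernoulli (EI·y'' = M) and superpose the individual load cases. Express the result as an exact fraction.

y(24/5) = -391977/78125000 m

Load 1 — triangular load w₀=12 kN/m (0→w₀ over full span):
  y_1 = -w₀x²(L-x)²(x+2L)/(120LEI) = -12·(24/5)²·(6-(24/5))²·((24/5)+2·6)/(120·6·5000) = -18144/9765625 m
Load 2 — applied couple M₀=19 kN·m at a=3/2 m (b=L-a=9/2):
  y_2 = (R_Ax³/6 - M_Ax²/2 - M₀(x-a)²/2)/EI  [x>a] with R_A=57/16, M_A=-57/16 = ((57/16)·(24/5)³/6 - (-57/16)·(24/5)²/2 - 19·((24/5)-(3/2))²/2)/5000 = 3249/5000000 m
Load 3 — uniform load w=12 kN/m over full span:
  y_3 = -wx²(L-x)²/(24EI) = -12·(24/5)²·(6-(24/5))²/(24·5000) = -1296/390625 m
Load 4 — applied couple M₀=13 kN·m at a=9/2 m (b=L-a=3/2):
  y_4 = (R_Ax³/6 - M_Ax²/2 - M₀(x-a)²/2)/EI  [x>a] with R_A=39/16, M_A=65/16 = ((39/16)·(24/5)³/6 - (65/16)·(24/5)²/2 - 13·((24/5)-(9/2))²/2)/5000 = -2457/5000000 m
Superposition: y = Σ y_i = -391977/78125000 m ≈ -0.005017 m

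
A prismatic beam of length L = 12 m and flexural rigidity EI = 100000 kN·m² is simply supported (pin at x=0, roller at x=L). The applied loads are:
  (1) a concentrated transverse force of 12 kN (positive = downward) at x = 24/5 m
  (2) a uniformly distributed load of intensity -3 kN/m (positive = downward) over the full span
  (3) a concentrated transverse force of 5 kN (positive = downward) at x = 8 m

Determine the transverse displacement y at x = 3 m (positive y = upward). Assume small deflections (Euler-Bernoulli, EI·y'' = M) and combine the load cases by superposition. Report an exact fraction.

Load 1 — point force P=12 kN at a=24/5 m (b=L-a=36/5):
  y_1 = -Pbx(L²-b²-x²)/(6LEI)  [x≤a] = -12·(36/5)·3·(12²-(36/5)²-3²)/(6·12·100000) = -18711/6250000 m
Load 2 — uniform load w=-3 kN/m over full span:
  y_2 = -wx(L³-2Lx²+x³)/(24EI) = -(-3)·3·(12³-2·12·3²+3³)/(24·100000) = 4617/800000 m
Load 3 — point force P=5 kN at a=8 m (b=L-a=4):
  y_3 = -Pbx(L²-b²-x²)/(6LEI)  [x≤a] = -5·4·3·(12²-4²-3²)/(6·12·100000) = -119/120000 m
Superposition: y = Σ y_i = 535747/300000000 m ≈ 0.001786 m

y(3) = 535747/300000000 m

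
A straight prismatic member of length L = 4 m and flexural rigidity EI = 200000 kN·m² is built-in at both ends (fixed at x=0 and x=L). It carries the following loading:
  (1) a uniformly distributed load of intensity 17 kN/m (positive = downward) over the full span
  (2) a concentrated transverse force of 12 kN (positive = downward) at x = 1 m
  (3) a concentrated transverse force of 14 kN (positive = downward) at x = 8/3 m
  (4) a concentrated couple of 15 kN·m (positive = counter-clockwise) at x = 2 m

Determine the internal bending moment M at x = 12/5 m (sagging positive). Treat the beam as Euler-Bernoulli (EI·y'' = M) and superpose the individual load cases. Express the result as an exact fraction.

M(12/5) = 13549/1350 kN·m

Load 1 — uniform load w=17 kN/m over full span:
  M_1 = wLx/2 - wL²/12 - wx²/2 = 17·4·(12/5)/2 - 17·4²/12 - 17·(12/5)²/2 = 748/75 kN·m
Load 2 — point force P=12 kN at a=1 m (b=L-a=3):
  M_2 = Pa²(a+3b)(L-x)/L³ - Pa²b/L²  [x>a] = 12·1²·(1+3·3)·(4-(12/5))/4³ - 12·1²·3/4² = 3/4 kN·m
Load 3 — point force P=14 kN at a=8/3 m (b=L-a=4/3):
  M_3 = Pb²(3a+b)x/L³ - Pab²/L²  [x≤a] = 14·(4/3)²·(3·(8/3)+(4/3))·(12/5)/4³ - 14·(8/3)·(4/3)²/4² = 616/135 kN·m
Load 4 — applied couple M₀=15 kN·m at a=2 m (b=L-a=2):
  M_4 = R_Ax - M_A - M₀  [x>a] with R_A=45/8, M_A=15/4 = (45/8)·(12/5) - (15/4) - 15 = -21/4 kN·m
Superposition: M = Σ M_i = 13549/1350 kN·m ≈ 10.036296 kN·m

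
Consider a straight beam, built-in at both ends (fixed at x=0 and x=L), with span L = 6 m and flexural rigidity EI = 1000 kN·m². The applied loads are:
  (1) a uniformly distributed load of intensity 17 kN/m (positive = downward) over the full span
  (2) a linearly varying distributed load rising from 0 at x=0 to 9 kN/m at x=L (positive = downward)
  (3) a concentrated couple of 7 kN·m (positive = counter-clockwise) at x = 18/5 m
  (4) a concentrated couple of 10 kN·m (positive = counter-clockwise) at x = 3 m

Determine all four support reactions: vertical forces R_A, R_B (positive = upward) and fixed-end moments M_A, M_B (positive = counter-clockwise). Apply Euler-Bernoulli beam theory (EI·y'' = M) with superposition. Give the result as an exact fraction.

R_A = 1582/25 kN, M_A = 3327/50 kN·m, R_B = 1643/25 kN, M_B = -3193/50 kN·m

Load 1 — uniform load w=17 kN/m over full span:
  R_A = wL/2 = 17·6/2 = 51 kN
  M_A = wL²/12 = 17·6²/12 = 51 kN·m
  R_B = wL/2 = 17·6/2 = 51 kN
  M_B = -wL²/12 = -17·6²/12 = -51 kN·m
Load 2 — triangular load w₀=9 kN/m (0→w₀ over full span):
  R_A = 3w₀L/20 = 3·9·6/20 = 81/10 kN
  M_A = w₀L²/30 = 9·6²/30 = 54/5 kN·m
  R_B = 7w₀L/20 = 7·9·6/20 = 189/10 kN
  M_B = -w₀L²/20 = -9·6²/20 = -81/5 kN·m
Load 3 — applied couple M₀=7 kN·m at a=18/5 m (b=L-a=12/5):
  R_A = 6M₀ab/L³ = 6·7·(18/5)·(12/5)/6³ = 42/25 kN
  M_A = M₀b(2a-b)/L² = 7·(12/5)·(2·(18/5)-(12/5))/6² = 56/25 kN·m
  R_B = -6M₀ab/L³ = -6·7·(18/5)·(12/5)/6³ = -42/25 kN
  M_B = M₀a(2b-a)/L² = 7·(18/5)·(2·(12/5)-(18/5))/6² = 21/25 kN·m
Load 4 — applied couple M₀=10 kN·m at a=3 m (b=L-a=3):
  R_A = 6M₀ab/L³ = 6·10·3·3/6³ = 5/2 kN
  M_A = M₀b(2a-b)/L² = 10·3·(2·3-3)/6² = 5/2 kN·m
  R_B = -6M₀ab/L³ = -6·10·3·3/6³ = -5/2 kN
  M_B = M₀a(2b-a)/L² = 10·3·(2·3-3)/6² = 5/2 kN·m
Superposition: R_A = 1582/25 kN, M_A = 3327/50 kN·m, R_B = 1643/25 kN, M_B = -3193/50 kN·m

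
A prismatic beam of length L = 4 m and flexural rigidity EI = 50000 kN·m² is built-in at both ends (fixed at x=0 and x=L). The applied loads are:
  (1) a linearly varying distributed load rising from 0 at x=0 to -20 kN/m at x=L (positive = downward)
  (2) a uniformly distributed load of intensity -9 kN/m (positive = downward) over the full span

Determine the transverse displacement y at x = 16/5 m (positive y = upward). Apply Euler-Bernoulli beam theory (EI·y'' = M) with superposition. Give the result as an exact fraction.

Load 1 — triangular load w₀=-20 kN/m (0→w₀ over full span):
  y_1 = -w₀x²(L-x)²(x+2L)/(120LEI) = -(-20)·(16/5)²·(4-(16/5))²·((16/5)+2·4)/(120·4·50000) = 1792/29296875 m
Load 2 — uniform load w=-9 kN/m over full span:
  y_2 = -wx²(L-x)²/(24EI) = -(-9)·(16/5)²·(4-(16/5))²/(24·50000) = 96/1953125 m
Superposition: y = Σ y_i = 3232/29296875 m ≈ 0.000110 m

y(16/5) = 3232/29296875 m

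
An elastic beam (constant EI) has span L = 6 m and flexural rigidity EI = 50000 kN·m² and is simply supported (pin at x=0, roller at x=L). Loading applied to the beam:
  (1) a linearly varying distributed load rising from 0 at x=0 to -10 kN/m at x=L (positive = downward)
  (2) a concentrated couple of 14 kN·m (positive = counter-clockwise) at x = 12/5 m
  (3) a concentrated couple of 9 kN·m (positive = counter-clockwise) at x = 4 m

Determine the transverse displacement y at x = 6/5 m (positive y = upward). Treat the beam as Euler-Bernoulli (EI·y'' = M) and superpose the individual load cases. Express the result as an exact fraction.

y(6/5) = 66879/78125000 m

Load 1 — triangular load w₀=-10 kN/m (0→w₀ over full span):
  y_1 = -w₀x(7L⁴-10L²x²+3x⁴)/(360LEI) = -(-10)·(6/5)·(7·6⁴-10·6²·(6/5)²+3·(6/5)⁴)/(360·6·50000) = 9288/9765625 m
Load 2 — applied couple M₀=14 kN·m at a=12/5 m (b=L-a=18/5):
  y_2 = (M₀x³/(6L)+C₁x)/EI  [x≤a] with C₁=M₀(3b²-L²)/(6L)=28/25 = (14·(6/5)³/(6·6)+(28/25)·(6/5))/50000 = 63/1562500 m
Load 3 — applied couple M₀=9 kN·m at a=4 m (b=L-a=2):
  y_3 = (M₀x³/(6L)+C₁x)/EI  [x≤a] with C₁=M₀(3b²-L²)/(6L)=-6 = (9·(6/5)³/(6·6)+(-6)·(6/5))/50000 = -423/3125000 m
Superposition: y = Σ y_i = 66879/78125000 m ≈ 0.000856 m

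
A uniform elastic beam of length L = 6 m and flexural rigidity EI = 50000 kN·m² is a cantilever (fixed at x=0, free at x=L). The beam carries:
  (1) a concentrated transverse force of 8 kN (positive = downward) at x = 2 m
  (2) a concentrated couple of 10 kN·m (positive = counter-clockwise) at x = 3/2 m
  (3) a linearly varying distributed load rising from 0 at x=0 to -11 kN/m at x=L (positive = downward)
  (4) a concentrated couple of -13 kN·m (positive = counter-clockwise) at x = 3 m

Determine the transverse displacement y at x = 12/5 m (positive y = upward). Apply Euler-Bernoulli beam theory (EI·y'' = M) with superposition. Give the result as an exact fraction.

Load 1 — point force P=8 kN at a=2 m (b=L-a=4):
  y_1 = -Pa²(3x-a)/(6EI)  [x>a] = -8·2²·(3·(12/5)-2)/(6·50000) = -26/46875 m
Load 2 — applied couple M₀=10 kN·m at a=3/2 m (b=L-a=9/2):
  y_2 = M₀a(2x-a)/(2EI)  [x>a] = 10·(3/2)·(2·(12/5)-(3/2))/(2·50000) = 99/200000 m
Load 3 — triangular load w₀=-11 kN/m (0→w₀ over full span):
  y_3 = (w₀Lx³/12-w₀L²x²/6-w₀x⁵/(120L))/EI = ((-11)·6·(12/5)³/12-(-11)·6²·(12/5)²/6-(-11)·(12/5)⁵/(120·6))/50000 = 298188/48828125 m
Load 4 — applied couple M₀=-13 kN·m at a=3 m (b=L-a=3):
  y_4 = M₀x²/(2EI)  [x≤a] = (-13)·(12/5)²/(2·50000) = -117/156250 m
Superposition: y = Σ y_i = 49672721/9375000000 m ≈ 0.005298 m

y(12/5) = 49672721/9375000000 m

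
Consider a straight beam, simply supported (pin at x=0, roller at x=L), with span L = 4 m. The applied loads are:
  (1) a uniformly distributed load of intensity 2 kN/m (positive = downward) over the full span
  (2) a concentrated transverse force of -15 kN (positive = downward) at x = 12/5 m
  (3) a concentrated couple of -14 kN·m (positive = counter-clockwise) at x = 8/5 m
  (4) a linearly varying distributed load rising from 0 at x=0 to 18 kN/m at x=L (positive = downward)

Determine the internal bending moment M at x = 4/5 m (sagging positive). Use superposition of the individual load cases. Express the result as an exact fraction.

Load 1 — uniform load w=2 kN/m over full span:
  M_1 = wx(L-x)/2 = 2·(4/5)·(4-(4/5))/2 = 64/25 kN·m
Load 2 — point force P=-15 kN at a=12/5 m (b=L-a=8/5):
  M_2 = Pbx/L  [x≤a] = (-15)·(8/5)·(4/5)/4 = -24/5 kN·m
Load 3 — applied couple M₀=-14 kN·m at a=8/5 m (b=L-a=12/5):
  M_3 = M₀x/L  [x≤a] = (-14)·(4/5)/4 = -14/5 kN·m
Load 4 — triangular load w₀=18 kN/m (0→w₀ over full span):
  M_4 = w₀Lx/6 - w₀x³/(6L) = 18·4·(4/5)/6 - 18·(4/5)³/(6·4) = 1152/125 kN·m
Superposition: M = Σ M_i = 522/125 kN·m ≈ 4.176000 kN·m

M(4/5) = 522/125 kN·m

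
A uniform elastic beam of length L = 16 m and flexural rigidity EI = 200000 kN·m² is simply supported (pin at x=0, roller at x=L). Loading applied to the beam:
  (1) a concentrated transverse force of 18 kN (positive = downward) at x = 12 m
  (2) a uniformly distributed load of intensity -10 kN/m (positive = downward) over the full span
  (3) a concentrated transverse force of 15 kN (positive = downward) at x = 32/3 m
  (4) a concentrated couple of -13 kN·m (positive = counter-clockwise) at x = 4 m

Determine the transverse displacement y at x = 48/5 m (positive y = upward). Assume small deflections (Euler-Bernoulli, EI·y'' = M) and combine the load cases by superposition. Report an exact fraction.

y(48/5) = 410209/14062500 m

Load 1 — point force P=18 kN at a=12 m (b=L-a=4):
  y_1 = -Pbx(L²-b²-x²)/(6LEI)  [x≤a] = -18·4·(48/5)·(16²-4²-(48/5)²)/(6·16·200000) = -2079/390625 m
Load 2 — uniform load w=-10 kN/m over full span:
  y_2 = -wx(L³-2Lx²+x³)/(24EI) = -(-10)·(48/5)·(16³-2·16·(48/5)²+(48/5)³)/(24·200000) = 15872/390625 m
Load 3 — point force P=15 kN at a=32/3 m (b=L-a=16/3):
  y_3 = -Pbx(L²-b²-x²)/(6LEI)  [x≤a] = -15·(16/3)·(48/5)·(16²-(16/3)²-(48/5)²)/(6·16·200000) = -3808/703125 m
Load 4 — applied couple M₀=-13 kN·m at a=4 m (b=L-a=12):
  y_4 = (M₀x³/(6L)-M₀(x-a)²/2+C₁x)/EI  [x>a] with C₁=M₀(3b²-L²)/(6L)=-143/6 = ((-13)·(48/5)³/(6·16)-(-13)·((48/5)-4)²/2+(-143/6)·(48/5))/200000 = -1131/1562500 m
Superposition: y = Σ y_i = 410209/14062500 m ≈ 0.029170 m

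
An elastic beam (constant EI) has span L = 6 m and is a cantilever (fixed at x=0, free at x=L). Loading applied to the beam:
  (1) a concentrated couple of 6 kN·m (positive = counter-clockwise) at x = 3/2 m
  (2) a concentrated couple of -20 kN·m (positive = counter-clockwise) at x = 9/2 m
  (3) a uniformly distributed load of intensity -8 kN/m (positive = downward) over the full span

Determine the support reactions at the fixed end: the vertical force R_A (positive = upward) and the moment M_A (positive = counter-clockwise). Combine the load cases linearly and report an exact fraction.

Load 1 — applied couple M₀=6 kN·m at a=3/2 m (b=L-a=9/2):
  R_A = 0 kN
  M_A = -M₀ = -6 kN·m
Load 2 — applied couple M₀=-20 kN·m at a=9/2 m (b=L-a=3/2):
  R_A = 0 kN
  M_A = -M₀ = -(-20) = 20 kN·m
Load 3 — uniform load w=-8 kN/m over full span:
  R_A = wL = (-8)·6 = -48 kN
  M_A = wL²/2 = (-8)·6²/2 = -144 kN·m
Superposition: R_A = -48 kN, M_A = -130 kN·m

R_A = -48 kN, M_A = -130 kN·m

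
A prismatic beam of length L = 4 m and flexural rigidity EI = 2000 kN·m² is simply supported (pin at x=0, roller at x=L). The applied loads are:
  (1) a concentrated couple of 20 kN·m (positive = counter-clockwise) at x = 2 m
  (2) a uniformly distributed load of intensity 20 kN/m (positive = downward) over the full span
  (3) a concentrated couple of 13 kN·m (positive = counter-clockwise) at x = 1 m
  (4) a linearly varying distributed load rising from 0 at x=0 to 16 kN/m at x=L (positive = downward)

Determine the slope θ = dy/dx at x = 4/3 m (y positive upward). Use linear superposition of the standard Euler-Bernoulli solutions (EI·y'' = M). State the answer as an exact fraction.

θ(4/3) = -301421/19440000 rad

Load 1 — applied couple M₀=20 kN·m at a=2 m (b=L-a=2):
  θ_1 = (M₀x²/(2L)+C₁)/EI  [x≤a] with C₁=M₀(3b²-L²)/(6L)=-10/3 = (20·(4/3)²/(2·4)+(-10/3))/2000 = 1/1800 rad
Load 2 — uniform load w=20 kN/m over full span:
  θ_2 = -w(L³-6Lx²+4x³)/(24EI) = -20·(4³-6·4·(4/3)²+4·(4/3)³)/(24·2000) = -26/2025 rad
Load 3 — applied couple M₀=13 kN·m at a=1 m (b=L-a=3):
  θ_3 = (M₀x²/(2L)-M₀(x-a)+C₁)/EI  [x>a] with C₁=M₀(3b²-L²)/(6L)=143/24 = (13·(4/3)²/(2·4)-13·((4/3)-1)+(143/24))/2000 = 13/5760 rad
Load 4 — triangular load w₀=16 kN/m (0→w₀ over full span):
  θ_4 = -w₀(7L⁴-30L²x²+15x⁴)/(360LEI) = -16·(7·4⁴-30·4²·(4/3)²+15·(4/3)⁴)/(360·4·2000) = -832/151875 rad
Superposition: θ = Σ θ_i = -301421/19440000 rad ≈ -0.015505 rad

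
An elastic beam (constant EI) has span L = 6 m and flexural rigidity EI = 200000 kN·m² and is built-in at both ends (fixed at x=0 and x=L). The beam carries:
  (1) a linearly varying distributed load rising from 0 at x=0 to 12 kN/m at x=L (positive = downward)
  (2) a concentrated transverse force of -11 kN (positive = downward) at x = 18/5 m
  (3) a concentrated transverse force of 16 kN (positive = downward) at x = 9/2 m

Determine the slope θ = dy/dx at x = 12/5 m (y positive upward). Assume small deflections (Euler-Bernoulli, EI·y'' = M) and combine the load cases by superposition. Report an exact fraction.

θ(12/5) = -9009/312500000 rad

Load 1 — triangular load w₀=12 kN/m (0→w₀ over full span):
  θ_1 = -w₀(2x(L-x)(L-2x)(x+2L)+x²(L-x)²)/(120LEI) = -12·(2·(12/5)·(6-(12/5))·(6-2·(12/5))·((12/5)+2·6)+(12/5)²·(6-(12/5))²)/(120·6·200000) = -243/7812500 rad
Load 2 — point force P=-11 kN at a=18/5 m (b=L-a=12/5):
  θ_2 = -Pb²x(2aL-(3a+b)x)/(2L³EI)  [x≤a] = -(-11)·(12/5)²·(12/5)·(2·(18/5)·6-(3·(18/5)+(12/5))·(12/5))/(2·6³·200000) = 198/9765625 rad
Load 3 — point force P=16 kN at a=9/2 m (b=L-a=3/2):
  θ_3 = -Pb²x(2aL-(3a+b)x)/(2L³EI)  [x≤a] = -16·(3/2)²·(12/5)·(2·(9/2)·6-(3·(9/2)+(3/2))·(12/5))/(2·6³·200000) = -9/500000 rad
Superposition: θ = Σ θ_i = -9009/312500000 rad ≈ -0.000029 rad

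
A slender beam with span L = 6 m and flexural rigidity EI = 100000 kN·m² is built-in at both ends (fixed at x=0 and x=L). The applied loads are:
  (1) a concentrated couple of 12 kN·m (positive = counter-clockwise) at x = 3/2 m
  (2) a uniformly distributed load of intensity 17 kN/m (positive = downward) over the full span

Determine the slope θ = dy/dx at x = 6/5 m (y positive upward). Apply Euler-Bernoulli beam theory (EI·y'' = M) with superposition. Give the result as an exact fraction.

θ(6/5) = -783/3125000 rad

Load 1 — applied couple M₀=12 kN·m at a=3/2 m (b=L-a=9/2):
  θ_1 = (R_Ax²/2 - M_Ax)/EI  [x≤a] with R_A=9/4, M_A=-9/4 = ((9/4)·(6/5)²/2 - (-9/4)·(6/5))/100000 = 27/625000 rad
Load 2 — uniform load w=17 kN/m over full span:
  θ_2 = -wx(L-x)(L-2x)/(12EI) = -17·(6/5)·(6-(6/5))·(6-2·(6/5))/(12·100000) = -459/1562500 rad
Superposition: θ = Σ θ_i = -783/3125000 rad ≈ -0.000251 rad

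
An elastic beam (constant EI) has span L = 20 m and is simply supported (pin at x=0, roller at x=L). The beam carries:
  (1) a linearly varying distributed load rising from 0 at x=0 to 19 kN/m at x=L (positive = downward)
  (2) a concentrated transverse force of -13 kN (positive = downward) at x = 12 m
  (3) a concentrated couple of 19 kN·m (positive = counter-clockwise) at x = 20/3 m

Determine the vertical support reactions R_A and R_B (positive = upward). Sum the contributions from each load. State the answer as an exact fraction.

R_A = 709/12 kN, R_B = 1415/12 kN

Load 1 — triangular load w₀=19 kN/m (0→w₀ over full span):
  R_A = w₀L/6 = 19·20/6 = 190/3 kN
  R_B = w₀L/3 = 19·20/3 = 380/3 kN
Load 2 — point force P=-13 kN at a=12 m (b=L-a=8):
  R_A = Pb/L = (-13)·8/20 = -26/5 kN
  R_B = Pa/L = (-13)·12/20 = -39/5 kN
Load 3 — applied couple M₀=19 kN·m at a=20/3 m (b=L-a=40/3):
  R_A = M₀/L = 19/20 kN
  R_B = -M₀/L = -19/20 kN
Superposition: R_A = 709/12 kN, R_B = 1415/12 kN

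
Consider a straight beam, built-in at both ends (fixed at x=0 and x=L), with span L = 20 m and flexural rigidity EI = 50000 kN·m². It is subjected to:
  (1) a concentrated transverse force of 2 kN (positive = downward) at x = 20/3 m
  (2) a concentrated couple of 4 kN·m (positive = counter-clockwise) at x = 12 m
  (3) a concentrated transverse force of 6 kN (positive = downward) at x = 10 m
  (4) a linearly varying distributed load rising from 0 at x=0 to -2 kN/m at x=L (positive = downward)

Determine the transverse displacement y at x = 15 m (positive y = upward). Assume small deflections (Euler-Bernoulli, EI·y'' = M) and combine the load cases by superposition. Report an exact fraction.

Load 1 — point force P=2 kN at a=20/3 m (b=L-a=40/3):
  y_1 = -Pa²(L-x)²(3bL-(3b+a)(L-x))/(6L³EI)  [x>a] = -2·(20/3)²·(20-15)²·(3·(40/3)·20-(3·(40/3)+(20/3))·(20-15))/(6·20³·50000) = -17/32400 m
Load 2 — applied couple M₀=4 kN·m at a=12 m (b=L-a=8):
  y_2 = (R_Ax³/6 - M_Ax²/2 - M₀(x-a)²/2)/EI  [x>a] with R_A=36/125, M_A=32/25 = ((36/125)·15³/6 - (32/25)·15²/2 - 4·(15-12)²/2)/50000 = 0 m
Load 3 — point force P=6 kN at a=10 m (b=L-a=10):
  y_3 = -Pa²(L-x)²(3bL-(3b+a)(L-x))/(6L³EI)  [x>a] = -6·10²·(20-15)²·(3·10·20-(3·10+10)·(20-15))/(6·20³·50000) = -1/400 m
Load 4 — triangular load w₀=-2 kN/m (0→w₀ over full span):
  y_4 = -w₀x²(L-x)²(x+2L)/(120LEI) = -(-2)·15²·(20-15)²·(15+2·20)/(120·20·50000) = 33/6400 m
Superposition: y = Σ y_i = 221/103680 m ≈ 0.002132 m

y(15) = 221/103680 m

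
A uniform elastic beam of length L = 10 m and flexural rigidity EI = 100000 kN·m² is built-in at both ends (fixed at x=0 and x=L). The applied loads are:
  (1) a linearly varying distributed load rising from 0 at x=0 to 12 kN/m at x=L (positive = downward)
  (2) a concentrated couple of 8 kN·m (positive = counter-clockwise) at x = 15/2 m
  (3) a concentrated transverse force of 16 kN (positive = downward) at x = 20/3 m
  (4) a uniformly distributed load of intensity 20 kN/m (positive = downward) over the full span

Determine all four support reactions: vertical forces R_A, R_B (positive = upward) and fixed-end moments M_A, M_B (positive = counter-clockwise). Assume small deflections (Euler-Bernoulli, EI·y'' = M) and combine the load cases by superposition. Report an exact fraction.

Load 1 — triangular load w₀=12 kN/m (0→w₀ over full span):
  R_A = 3w₀L/20 = 3·12·10/20 = 18 kN
  M_A = w₀L²/30 = 12·10²/30 = 40 kN·m
  R_B = 7w₀L/20 = 7·12·10/20 = 42 kN
  M_B = -w₀L²/20 = -12·10²/20 = -60 kN·m
Load 2 — applied couple M₀=8 kN·m at a=15/2 m (b=L-a=5/2):
  R_A = 6M₀ab/L³ = 6·8·(15/2)·(5/2)/10³ = 9/10 kN
  M_A = M₀b(2a-b)/L² = 8·(5/2)·(2·(15/2)-(5/2))/10² = 5/2 kN·m
  R_B = -6M₀ab/L³ = -6·8·(15/2)·(5/2)/10³ = -9/10 kN
  M_B = M₀a(2b-a)/L² = 8·(15/2)·(2·(5/2)-(15/2))/10² = -3/2 kN·m
Load 3 — point force P=16 kN at a=20/3 m (b=L-a=10/3):
  R_A = Pb²(3a+b)/L³ = 16·(10/3)²·(3·(20/3)+(10/3))/10³ = 112/27 kN
  M_A = Pab²/L² = 16·(20/3)·(10/3)²/10² = 320/27 kN·m
  R_B = Pa²(a+3b)/L³ = 16·(20/3)²·((20/3)+3·(10/3))/10³ = 320/27 kN
  M_B = -Pa²b/L² = -16·(20/3)²·(10/3)/10² = -640/27 kN·m
Load 4 — uniform load w=20 kN/m over full span:
  R_A = wL/2 = 20·10/2 = 100 kN
  M_A = wL²/12 = 20·10²/12 = 500/3 kN·m
  R_B = wL/2 = 20·10/2 = 100 kN
  M_B = -wL²/12 = -20·10²/12 = -500/3 kN·m
Superposition: R_A = 33223/270 kN, M_A = 11935/54 kN·m, R_B = 41297/270 kN, M_B = -13601/54 kN·m

R_A = 33223/270 kN, M_A = 11935/54 kN·m, R_B = 41297/270 kN, M_B = -13601/54 kN·m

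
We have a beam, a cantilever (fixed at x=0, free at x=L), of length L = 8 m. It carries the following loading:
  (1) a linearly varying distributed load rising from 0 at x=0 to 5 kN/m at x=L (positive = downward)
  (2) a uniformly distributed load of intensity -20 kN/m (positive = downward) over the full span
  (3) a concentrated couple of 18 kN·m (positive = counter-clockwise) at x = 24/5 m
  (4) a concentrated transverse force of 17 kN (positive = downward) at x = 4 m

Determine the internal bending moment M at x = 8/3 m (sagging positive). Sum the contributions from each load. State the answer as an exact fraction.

Load 1 — triangular load w₀=5 kN/m (0→w₀ over full span):
  M_1 = w₀Lx/2 - w₀L²/3 - w₀x³/(6L) = 5·8·(8/3)/2 - 5·8²/3 - 5·(8/3)³/(6·8) = -4480/81 kN·m
Load 2 — uniform load w=-20 kN/m over full span:
  M_2 = -w(L-x)²/2 = -(-20)·(8-(8/3))²/2 = 2560/9 kN·m
Load 3 — applied couple M₀=18 kN·m at a=24/5 m (b=L-a=16/5):
  M_3 = M₀  [x≤a] = 18 = 18 kN·m
Load 4 — point force P=17 kN at a=4 m (b=L-a=4):
  M_4 = -P(a-x)  [x≤a] = -17·(4-(8/3)) = -68/3 kN·m
Superposition: M = Σ M_i = 18182/81 kN·m ≈ 224.469136 kN·m

M(8/3) = 18182/81 kN·m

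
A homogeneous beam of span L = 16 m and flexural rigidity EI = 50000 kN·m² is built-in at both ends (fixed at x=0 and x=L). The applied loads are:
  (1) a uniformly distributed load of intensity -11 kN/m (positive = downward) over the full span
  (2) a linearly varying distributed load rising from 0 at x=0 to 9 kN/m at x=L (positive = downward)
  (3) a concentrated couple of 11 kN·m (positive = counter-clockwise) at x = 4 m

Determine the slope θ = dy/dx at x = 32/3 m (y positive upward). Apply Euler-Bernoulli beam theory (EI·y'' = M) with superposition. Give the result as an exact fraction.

Load 1 — uniform load w=-11 kN/m over full span:
  θ_1 = -wx(L-x)(L-2x)/(12EI) = -(-11)·(32/3)·(16-(32/3))·(16-2·(32/3))/(12·50000) = -1408/253125 rad
Load 2 — triangular load w₀=9 kN/m (0→w₀ over full span):
  θ_2 = -w₀(2x(L-x)(L-2x)(x+2L)+x²(L-x)²)/(120LEI) = -9·(2·(32/3)·(16-(32/3))·(16-2·(32/3))·((32/3)+2·16)+(32/3)²·(16-(32/3))²)/(120·16·50000) = 896/421875 rad
Load 3 — applied couple M₀=11 kN·m at a=4 m (b=L-a=12):
  θ_3 = (R_Ax²/2 - M_Ax - M₀(x-a))/EI  [x>a] with R_A=99/128, M_A=-33/16 = ((99/128)·(32/3)²/2 - (-33/16)·(32/3) - 11·((32/3)-4))/50000 = -11/75000 rad
Superposition: θ = Σ θ_i = -36301/10125000 rad ≈ -0.003585 rad

θ(32/3) = -36301/10125000 rad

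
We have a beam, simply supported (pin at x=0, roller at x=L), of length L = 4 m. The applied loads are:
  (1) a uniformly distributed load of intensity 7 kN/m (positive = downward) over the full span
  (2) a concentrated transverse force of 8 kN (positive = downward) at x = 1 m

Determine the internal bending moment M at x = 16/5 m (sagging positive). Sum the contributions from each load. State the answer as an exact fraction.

Load 1 — uniform load w=7 kN/m over full span:
  M_1 = wx(L-x)/2 = 7·(16/5)·(4-(16/5))/2 = 224/25 kN·m
Load 2 — point force P=8 kN at a=1 m (b=L-a=3):
  M_2 = Pa(L-x)/L  [x>a] = 8·1·(4-(16/5))/4 = 8/5 kN·m
Superposition: M = Σ M_i = 264/25 kN·m ≈ 10.560000 kN·m

M(16/5) = 264/25 kN·m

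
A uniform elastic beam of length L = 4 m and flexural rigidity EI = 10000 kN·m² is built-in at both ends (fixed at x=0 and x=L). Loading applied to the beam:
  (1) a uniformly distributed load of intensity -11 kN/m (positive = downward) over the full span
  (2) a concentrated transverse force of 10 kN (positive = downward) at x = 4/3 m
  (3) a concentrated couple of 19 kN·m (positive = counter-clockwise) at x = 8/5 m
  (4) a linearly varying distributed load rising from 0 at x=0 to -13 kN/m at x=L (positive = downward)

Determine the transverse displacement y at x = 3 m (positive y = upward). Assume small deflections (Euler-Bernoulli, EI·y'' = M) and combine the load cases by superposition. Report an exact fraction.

y(3) = 99233/129600000 m

Load 1 — uniform load w=-11 kN/m over full span:
  y_1 = -wx²(L-x)²/(24EI) = -(-11)·3²·(4-3)²/(24·10000) = 33/80000 m
Load 2 — point force P=10 kN at a=4/3 m (b=L-a=8/3):
  y_2 = -Pa²(L-x)²(3bL-(3b+a)(L-x))/(6L³EI)  [x>a] = -10·(4/3)²·(4-3)²·(3·(8/3)·4-(3·(8/3)+(4/3))·(4-3))/(6·4³·10000) = -17/162000 m
Load 3 — applied couple M₀=19 kN·m at a=8/5 m (b=L-a=12/5):
  y_3 = (R_Ax³/6 - M_Ax²/2 - M₀(x-a)²/2)/EI  [x>a] with R_A=171/25, M_A=57/25 = ((171/25)·3³/6 - (57/25)·3²/2 - 19·(3-(8/5))²/2)/10000 = 19/100000 m
Load 4 — triangular load w₀=-13 kN/m (0→w₀ over full span):
  y_4 = -w₀x²(L-x)²(x+2L)/(120LEI) = -(-13)·3²·(4-3)²·(3+2·4)/(120·4·10000) = 429/1600000 m
Superposition: y = Σ y_i = 99233/129600000 m ≈ 0.000766 m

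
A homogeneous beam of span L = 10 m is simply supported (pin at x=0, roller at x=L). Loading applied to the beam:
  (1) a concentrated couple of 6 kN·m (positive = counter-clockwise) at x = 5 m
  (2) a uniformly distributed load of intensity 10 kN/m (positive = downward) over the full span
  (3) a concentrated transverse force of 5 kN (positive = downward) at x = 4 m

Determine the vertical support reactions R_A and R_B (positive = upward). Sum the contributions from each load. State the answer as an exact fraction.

R_A = 268/5 kN, R_B = 257/5 kN

Load 1 — applied couple M₀=6 kN·m at a=5 m (b=L-a=5):
  R_A = M₀/L = 6/10 = 3/5 kN
  R_B = -M₀/L = -6/10 = -3/5 kN
Load 2 — uniform load w=10 kN/m over full span:
  R_A = wL/2 = 10·10/2 = 50 kN
  R_B = wL/2 = 10·10/2 = 50 kN
Load 3 — point force P=5 kN at a=4 m (b=L-a=6):
  R_A = Pb/L = 5·6/10 = 3 kN
  R_B = Pa/L = 5·4/10 = 2 kN
Superposition: R_A = 268/5 kN, R_B = 257/5 kN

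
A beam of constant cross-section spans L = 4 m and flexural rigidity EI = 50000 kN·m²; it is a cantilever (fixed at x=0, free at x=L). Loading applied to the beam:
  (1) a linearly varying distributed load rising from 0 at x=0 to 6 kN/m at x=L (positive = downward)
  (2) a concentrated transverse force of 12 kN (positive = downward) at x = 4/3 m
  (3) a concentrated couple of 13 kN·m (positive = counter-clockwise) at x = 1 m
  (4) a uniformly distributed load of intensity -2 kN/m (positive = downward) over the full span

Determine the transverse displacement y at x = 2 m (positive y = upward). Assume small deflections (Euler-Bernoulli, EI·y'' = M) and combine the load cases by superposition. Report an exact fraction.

Load 1 — triangular load w₀=6 kN/m (0→w₀ over full span):
  y_1 = (w₀Lx³/12-w₀L²x²/6-w₀x⁵/(120L))/EI = (6·4·2³/12-6·4²·2²/6-6·2⁵/(120·4))/50000 = -121/125000 m
Load 2 — point force P=12 kN at a=4/3 m (b=L-a=8/3):
  y_2 = -Pa²(3x-a)/(6EI)  [x>a] = -12·(4/3)²·(3·2-(4/3))/(6·50000) = -28/84375 m
Load 3 — applied couple M₀=13 kN·m at a=1 m (b=L-a=3):
  y_3 = M₀a(2x-a)/(2EI)  [x>a] = 13·1·(2·2-1)/(2·50000) = 39/100000 m
Load 4 — uniform load w=-2 kN/m over full span:
  y_4 = -wx²(x²-4Lx+6L²)/(24EI) = -(-2)·2²·(2²-4·4·2+6·4²)/(24·50000) = 17/37500 m
Superposition: y = Σ y_i = -6163/13500000 m ≈ -0.000457 m

y(2) = -6163/13500000 m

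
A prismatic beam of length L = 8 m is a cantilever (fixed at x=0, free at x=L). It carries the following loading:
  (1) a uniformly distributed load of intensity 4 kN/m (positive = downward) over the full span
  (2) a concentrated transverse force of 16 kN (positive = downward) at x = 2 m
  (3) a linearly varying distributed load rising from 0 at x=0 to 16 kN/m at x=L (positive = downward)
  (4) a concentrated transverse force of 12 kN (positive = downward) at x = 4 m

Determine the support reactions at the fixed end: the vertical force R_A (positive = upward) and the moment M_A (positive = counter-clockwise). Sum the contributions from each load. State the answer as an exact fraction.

Load 1 — uniform load w=4 kN/m over full span:
  R_A = wL = 4·8 = 32 kN
  M_A = wL²/2 = 4·8²/2 = 128 kN·m
Load 2 — point force P=16 kN at a=2 m (b=L-a=6):
  R_A = P = 16 kN
  M_A = Pa = 16·2 = 32 kN·m
Load 3 — triangular load w₀=16 kN/m (0→w₀ over full span):
  R_A = w₀L/2 = 16·8/2 = 64 kN
  M_A = w₀L²/3 = 16·8²/3 = 1024/3 kN·m
Load 4 — point force P=12 kN at a=4 m (b=L-a=4):
  R_A = P = 12 kN
  M_A = Pa = 12·4 = 48 kN·m
Superposition: R_A = 124 kN, M_A = 1648/3 kN·m

R_A = 124 kN, M_A = 1648/3 kN·m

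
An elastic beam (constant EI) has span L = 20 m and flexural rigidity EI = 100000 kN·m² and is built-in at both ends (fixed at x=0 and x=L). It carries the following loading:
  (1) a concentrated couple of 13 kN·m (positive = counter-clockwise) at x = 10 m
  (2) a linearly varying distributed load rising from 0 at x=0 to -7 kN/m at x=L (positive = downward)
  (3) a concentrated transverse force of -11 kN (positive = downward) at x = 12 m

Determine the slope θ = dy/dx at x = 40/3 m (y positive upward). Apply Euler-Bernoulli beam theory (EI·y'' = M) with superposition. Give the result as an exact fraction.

θ(40/3) = -32519/15187500 rad

Load 1 — applied couple M₀=13 kN·m at a=10 m (b=L-a=10):
  θ_1 = (R_Ax²/2 - M_Ax - M₀(x-a))/EI  [x>a] with R_A=39/40, M_A=13/4 = ((39/40)·(40/3)²/2 - (13/4)·(40/3) - 13·((40/3)-10))/100000 = 0 rad
Load 2 — triangular load w₀=-7 kN/m (0→w₀ over full span):
  θ_2 = -w₀(2x(L-x)(L-2x)(x+2L)+x²(L-x)²)/(120LEI) = -(-7)·(2·(40/3)·(20-(40/3))·(20-2·(40/3))·((40/3)+2·20)+(40/3)²·(20-(40/3))²)/(120·20·100000) = -49/30375 rad
Load 3 — point force P=-11 kN at a=12 m (b=L-a=8):
  θ_3 = Pa²(L-x)(2bL-(3b+a)(L-x))/(2L³EI)  [x>a] = (-11)·12²·(20-(40/3))·(2·8·20-(3·8+12)·(20-(40/3)))/(2·20³·100000) = -33/62500 rad
Superposition: θ = Σ θ_i = -32519/15187500 rad ≈ -0.002141 rad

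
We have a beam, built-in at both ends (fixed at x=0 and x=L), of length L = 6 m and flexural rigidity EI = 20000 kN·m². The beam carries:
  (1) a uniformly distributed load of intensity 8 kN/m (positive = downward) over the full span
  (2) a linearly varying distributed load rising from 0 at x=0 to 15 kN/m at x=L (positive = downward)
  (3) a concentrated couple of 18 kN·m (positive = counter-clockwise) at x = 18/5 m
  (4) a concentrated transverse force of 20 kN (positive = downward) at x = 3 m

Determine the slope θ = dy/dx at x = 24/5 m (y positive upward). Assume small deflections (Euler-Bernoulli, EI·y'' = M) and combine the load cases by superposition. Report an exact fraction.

Load 1 — uniform load w=8 kN/m over full span:
  θ_1 = -wx(L-x)(L-2x)/(12EI) = -8·(24/5)·(6-(24/5))·(6-2·(24/5))/(12·20000) = 54/78125 rad
Load 2 — triangular load w₀=15 kN/m (0→w₀ over full span):
  θ_2 = -w₀(2x(L-x)(L-2x)(x+2L)+x²(L-x)²)/(120LEI) = -15·(2·(24/5)·(6-(24/5))·(6-2·(24/5))·((24/5)+2·6)+(24/5)²·(6-(24/5))²)/(120·6·20000) = 54/78125 rad
Load 3 — applied couple M₀=18 kN·m at a=18/5 m (b=L-a=12/5):
  θ_3 = (R_Ax²/2 - M_Ax - M₀(x-a))/EI  [x>a] with R_A=108/25, M_A=144/25 = ((108/25)·(24/5)²/2 - (144/25)·(24/5) - 18·((24/5)-(18/5)))/20000 = 81/3125000 rad
Load 4 — point force P=20 kN at a=3 m (b=L-a=3):
  θ_4 = Pa²(L-x)(2bL-(3b+a)(L-x))/(2L³EI)  [x>a] = 20·3²·(6-(24/5))·(2·3·6-(3·3+3)·(6-(24/5)))/(2·6³·20000) = 27/50000 rad
Superposition: θ = Σ θ_i = 12177/6250000 rad ≈ 0.001948 rad

θ(24/5) = 12177/6250000 rad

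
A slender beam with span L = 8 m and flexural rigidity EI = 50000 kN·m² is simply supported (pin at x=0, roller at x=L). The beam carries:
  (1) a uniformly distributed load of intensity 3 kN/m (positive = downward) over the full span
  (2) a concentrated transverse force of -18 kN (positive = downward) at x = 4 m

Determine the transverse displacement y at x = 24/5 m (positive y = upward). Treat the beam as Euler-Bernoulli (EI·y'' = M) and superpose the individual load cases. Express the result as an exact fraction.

Load 1 — uniform load w=3 kN/m over full span:
  y_1 = -wx(L³-2Lx²+x³)/(24EI) = -3·(24/5)·(8³-2·8·(24/5)²+(24/5)³)/(24·50000) = -5952/1953125 m
Load 2 — point force P=-18 kN at a=4 m (b=L-a=4):
  y_2 = -Pa(L-x)(2Lx-a²-x²)/(6LEI)  [x>a] = -(-18)·4·(8-(24/5))·(2·8·(24/5)-4²-(24/5)²)/(6·8·50000) = 1416/390625 m
Superposition: y = Σ y_i = 1128/1953125 m ≈ 0.000578 m

y(24/5) = 1128/1953125 m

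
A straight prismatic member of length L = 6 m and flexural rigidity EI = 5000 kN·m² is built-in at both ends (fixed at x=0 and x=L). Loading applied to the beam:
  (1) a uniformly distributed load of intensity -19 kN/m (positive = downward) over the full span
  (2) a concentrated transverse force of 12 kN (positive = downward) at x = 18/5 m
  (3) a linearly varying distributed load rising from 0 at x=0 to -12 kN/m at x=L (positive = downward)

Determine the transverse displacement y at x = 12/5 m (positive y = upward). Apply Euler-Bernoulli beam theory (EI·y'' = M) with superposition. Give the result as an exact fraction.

y(12/5) = 26109/1953125 m

Load 1 — uniform load w=-19 kN/m over full span:
  y_1 = -wx²(L-x)²/(24EI) = -(-19)·(12/5)²·(6-(12/5))²/(24·5000) = 4617/390625 m
Load 2 — point force P=12 kN at a=18/5 m (b=L-a=12/5):
  y_2 = -Pb²x²(3aL-(3a+b)x)/(6L³EI)  [x≤a] = -12·(12/5)²·(12/5)²·(3·(18/5)·6-(3·(18/5)+(12/5))·(12/5))/(6·6³·5000) = -19872/9765625 m
Load 3 — triangular load w₀=-12 kN/m (0→w₀ over full span):
  y_3 = -w₀x²(L-x)²(x+2L)/(120LEI) = -(-12)·(12/5)²·(6-(12/5))²·((12/5)+2·6)/(120·6·5000) = 34992/9765625 m
Superposition: y = Σ y_i = 26109/1953125 m ≈ 0.013368 m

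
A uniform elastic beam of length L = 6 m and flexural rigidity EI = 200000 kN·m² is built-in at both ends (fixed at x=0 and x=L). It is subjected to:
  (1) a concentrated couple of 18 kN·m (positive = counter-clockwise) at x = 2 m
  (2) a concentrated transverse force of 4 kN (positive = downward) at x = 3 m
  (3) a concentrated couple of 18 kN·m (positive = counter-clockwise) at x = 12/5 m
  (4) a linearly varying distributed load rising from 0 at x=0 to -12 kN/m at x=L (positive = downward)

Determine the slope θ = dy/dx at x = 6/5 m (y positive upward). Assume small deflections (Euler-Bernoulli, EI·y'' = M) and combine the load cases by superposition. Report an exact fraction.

Load 1 — applied couple M₀=18 kN·m at a=2 m (b=L-a=4):
  θ_1 = (R_Ax²/2 - M_Ax)/EI  [x≤a] with R_A=4, M_A=0 = (4·(6/5)²/2 - 0·(6/5))/200000 = 9/625000 rad
Load 2 — point force P=4 kN at a=3 m (b=L-a=3):
  θ_2 = -Pb²x(2aL-(3a+b)x)/(2L³EI)  [x≤a] = -4·3²·(6/5)·(2·3·6-(3·3+3)·(6/5))/(2·6³·200000) = -27/2500000 rad
Load 3 — applied couple M₀=18 kN·m at a=12/5 m (b=L-a=18/5):
  θ_3 = (R_Ax²/2 - M_Ax)/EI  [x≤a] with R_A=108/25, M_A=54/25 = ((108/25)·(6/5)²/2 - (54/25)·(6/5))/200000 = 81/31250000 rad
Load 4 — triangular load w₀=-12 kN/m (0→w₀ over full span):
  θ_4 = -w₀(2x(L-x)(L-2x)(x+2L)+x²(L-x)²)/(120LEI) = -(-12)·(2·(6/5)·(6-(6/5))·(6-2·(6/5))·((6/5)+2·6)+(6/5)²·(6-(6/5))²)/(120·6·200000) = 189/3906250 rad
Superposition: θ = Σ θ_i = 3411/62500000 rad ≈ 0.000055 rad

θ(6/5) = 3411/62500000 rad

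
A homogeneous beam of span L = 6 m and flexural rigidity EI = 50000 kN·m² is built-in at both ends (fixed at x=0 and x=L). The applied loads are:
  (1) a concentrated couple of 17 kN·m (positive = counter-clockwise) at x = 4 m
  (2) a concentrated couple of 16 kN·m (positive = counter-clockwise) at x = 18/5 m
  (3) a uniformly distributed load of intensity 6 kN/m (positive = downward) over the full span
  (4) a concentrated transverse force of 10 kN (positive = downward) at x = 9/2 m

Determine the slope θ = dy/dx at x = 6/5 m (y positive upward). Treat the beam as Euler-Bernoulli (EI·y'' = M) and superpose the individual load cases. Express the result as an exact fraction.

θ(6/5) = -50193/125000000 rad

Load 1 — applied couple M₀=17 kN·m at a=4 m (b=L-a=2):
  θ_1 = (R_Ax²/2 - M_Ax)/EI  [x≤a] with R_A=34/9, M_A=17/3 = ((34/9)·(6/5)²/2 - (17/3)·(6/5))/50000 = -51/625000 rad
Load 2 — applied couple M₀=16 kN·m at a=18/5 m (b=L-a=12/5):
  θ_2 = (R_Ax²/2 - M_Ax)/EI  [x≤a] with R_A=96/25, M_A=128/25 = ((96/25)·(6/5)²/2 - (128/25)·(6/5))/50000 = -132/1953125 rad
Load 3 — uniform load w=6 kN/m over full span:
  θ_3 = -wx(L-x)(L-2x)/(12EI) = -6·(6/5)·(6-(6/5))·(6-2·(6/5))/(12·50000) = -81/390625 rad
Load 4 — point force P=10 kN at a=9/2 m (b=L-a=3/2):
  θ_4 = -Pb²x(2aL-(3a+b)x)/(2L³EI)  [x≤a] = -10·(3/2)²·(6/5)·(2·(9/2)·6-(3·(9/2)+(3/2))·(6/5))/(2·6³·50000) = -9/200000 rad
Superposition: θ = Σ θ_i = -50193/125000000 rad ≈ -0.000402 rad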